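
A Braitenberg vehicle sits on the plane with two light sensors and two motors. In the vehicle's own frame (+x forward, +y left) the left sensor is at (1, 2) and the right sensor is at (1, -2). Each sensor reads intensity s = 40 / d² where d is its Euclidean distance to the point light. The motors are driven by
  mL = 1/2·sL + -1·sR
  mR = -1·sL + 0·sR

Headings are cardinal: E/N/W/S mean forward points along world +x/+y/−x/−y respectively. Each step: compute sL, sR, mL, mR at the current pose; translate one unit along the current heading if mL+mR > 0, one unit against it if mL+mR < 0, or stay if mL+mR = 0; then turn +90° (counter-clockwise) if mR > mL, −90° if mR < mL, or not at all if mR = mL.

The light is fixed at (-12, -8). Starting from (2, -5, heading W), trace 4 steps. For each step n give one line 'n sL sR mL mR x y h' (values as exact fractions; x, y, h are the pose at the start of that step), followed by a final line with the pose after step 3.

n=0: pose=(2,-5,W); sL=4/17, sR=20/97; mL=-146/1649, mR=-4/17; mL+mR=-534/1649 → advance -1; mR−mL=-242/1649 → turn -1·90°
n=1: pose=(3,-5,N); sL=8/37, sR=8/61; mL=-52/2257, mR=-8/37; mL+mR=-540/2257 → advance -1; mR−mL=-436/2257 → turn -1·90°
n=2: pose=(3,-6,E); sL=5/34, sR=5/32; mL=-45/544, mR=-5/34; mL+mR=-125/544 → advance -1; mR−mL=-35/544 → turn -1·90°
n=3: pose=(2,-6,S); sL=40/257, sR=8/29; mL=-1476/7453, mR=-40/257; mL+mR=-2636/7453 → advance -1; mR−mL=316/7453 → turn +1·90°

0 4/17 20/97 -146/1649 -4/17 2 -5 W
1 8/37 8/61 -52/2257 -8/37 3 -5 N
2 5/34 5/32 -45/544 -5/34 3 -6 E
3 40/257 8/29 -1476/7453 -40/257 2 -6 S
final 2 -5 E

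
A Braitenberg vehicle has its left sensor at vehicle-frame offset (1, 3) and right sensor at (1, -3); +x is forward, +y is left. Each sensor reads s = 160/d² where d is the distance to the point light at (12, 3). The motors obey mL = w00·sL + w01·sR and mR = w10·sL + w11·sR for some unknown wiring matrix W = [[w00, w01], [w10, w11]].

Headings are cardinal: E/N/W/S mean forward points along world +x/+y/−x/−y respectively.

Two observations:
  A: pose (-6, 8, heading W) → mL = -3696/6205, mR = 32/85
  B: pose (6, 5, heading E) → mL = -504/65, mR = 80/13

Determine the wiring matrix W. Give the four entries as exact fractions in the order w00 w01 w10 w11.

-1/2 -1 0 1

obs A: pose=(-6,8,W) → sL=32/73, sR=32/85, mL=-3696/6205, mR=32/85
obs B: pose=(6,5,E) → sL=16/5, sR=80/13, mL=-504/65, mR=80/13
sensor matrix S = [[32/73, 32/85], [16/5, 80/13]]; det S = 602112/403325
solve [mL_A; mL_B] = S·[w00; w01] and [mR_A; mR_B] = S·[w10; w11]:
  w00 = -1/2, w01 = -1, w10 = 0, w11 = 1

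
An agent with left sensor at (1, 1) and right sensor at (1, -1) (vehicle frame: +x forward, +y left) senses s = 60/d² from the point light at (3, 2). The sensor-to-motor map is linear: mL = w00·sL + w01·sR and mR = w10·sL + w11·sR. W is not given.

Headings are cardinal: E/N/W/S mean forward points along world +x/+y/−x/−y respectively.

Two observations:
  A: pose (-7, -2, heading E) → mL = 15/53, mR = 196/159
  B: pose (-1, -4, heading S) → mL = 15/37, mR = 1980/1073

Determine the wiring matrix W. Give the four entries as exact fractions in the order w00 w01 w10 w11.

obs A: pose=(-7,-2,E) → sL=2/3, sR=30/53, mL=15/53, mR=196/159
obs B: pose=(-1,-4,S) → sL=30/29, sR=30/37, mL=15/37, mR=1980/1073
sensor matrix S = [[2/3, 30/53], [30/29, 30/37]]; det S = -2560/56869
solve [mL_A; mL_B] = S·[w00; w01] and [mR_A; mR_B] = S·[w10; w11]:
  w00 = 0, w01 = 1/2, w10 = 1, w11 = 1

0 1/2 1 1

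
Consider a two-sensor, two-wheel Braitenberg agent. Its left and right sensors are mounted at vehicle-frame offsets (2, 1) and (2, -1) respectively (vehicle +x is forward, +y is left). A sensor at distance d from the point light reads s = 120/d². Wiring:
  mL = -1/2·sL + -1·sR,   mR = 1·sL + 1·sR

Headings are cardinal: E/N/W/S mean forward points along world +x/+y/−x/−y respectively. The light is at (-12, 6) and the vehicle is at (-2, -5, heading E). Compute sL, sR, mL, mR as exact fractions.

30/61 5/12 -485/732 665/732

left sensor world pos  = (0, -4); dL² = 244
right sensor world pos = (0, -6); dR² = 288
sL = 120/244 = 30/61
sR = 120/288 = 5/12
mL = -1/2·sL + -1·sR = -485/732
mR = 1·sL + 1·sR = 665/732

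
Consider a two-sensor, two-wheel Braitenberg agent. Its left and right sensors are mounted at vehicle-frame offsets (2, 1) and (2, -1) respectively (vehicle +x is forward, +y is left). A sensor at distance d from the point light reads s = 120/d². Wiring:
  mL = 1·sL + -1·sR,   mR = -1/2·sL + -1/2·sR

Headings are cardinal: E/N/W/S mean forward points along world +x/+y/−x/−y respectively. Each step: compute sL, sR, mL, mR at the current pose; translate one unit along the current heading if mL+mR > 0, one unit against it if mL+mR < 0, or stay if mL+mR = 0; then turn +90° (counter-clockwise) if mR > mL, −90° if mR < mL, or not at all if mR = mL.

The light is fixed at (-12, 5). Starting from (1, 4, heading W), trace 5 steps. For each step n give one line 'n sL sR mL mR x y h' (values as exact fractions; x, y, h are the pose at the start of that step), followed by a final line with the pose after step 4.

n=0: pose=(1,4,W); sL=24/25, sR=120/121; mL=-96/3025, mR=-2952/3025; mL+mR=-3048/3025 → advance -1; mR−mL=-2856/3025 → turn -1·90°
n=1: pose=(2,4,N); sL=12/17, sR=60/113; mL=336/1921, mR=-1188/1921; mL+mR=-852/1921 → advance -1; mR−mL=-1524/1921 → turn -1·90°
n=2: pose=(2,3,E); sL=120/257, sR=24/53; mL=192/13621, mR=-6264/13621; mL+mR=-6072/13621 → advance -1; mR−mL=-6456/13621 → turn -1·90°
n=3: pose=(1,3,S); sL=30/53, sR=3/4; mL=-39/212, mR=-279/424; mL+mR=-357/424 → advance -1; mR−mL=-201/424 → turn -1·90°
n=4: pose=(1,4,W); sL=24/25, sR=120/121; mL=-96/3025, mR=-2952/3025; mL+mR=-3048/3025 → advance -1; mR−mL=-2856/3025 → turn -1·90°

0 24/25 120/121 -96/3025 -2952/3025 1 4 W
1 12/17 60/113 336/1921 -1188/1921 2 4 N
2 120/257 24/53 192/13621 -6264/13621 2 3 E
3 30/53 3/4 -39/212 -279/424 1 3 S
4 24/25 120/121 -96/3025 -2952/3025 1 4 W
final 2 4 N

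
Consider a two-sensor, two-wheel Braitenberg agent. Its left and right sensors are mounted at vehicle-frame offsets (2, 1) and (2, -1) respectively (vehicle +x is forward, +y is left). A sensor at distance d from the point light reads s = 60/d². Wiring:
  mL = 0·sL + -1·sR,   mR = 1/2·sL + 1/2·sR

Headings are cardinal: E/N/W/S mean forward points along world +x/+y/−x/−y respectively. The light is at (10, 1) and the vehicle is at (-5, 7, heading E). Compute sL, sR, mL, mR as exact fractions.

30/109 30/97 -30/97 3090/10573

left sensor world pos  = (-3, 8); dL² = 218
right sensor world pos = (-3, 6); dR² = 194
sL = 60/218 = 30/109
sR = 60/194 = 30/97
mL = 0·sL + -1·sR = -30/97
mR = 1/2·sL + 1/2·sR = 3090/10573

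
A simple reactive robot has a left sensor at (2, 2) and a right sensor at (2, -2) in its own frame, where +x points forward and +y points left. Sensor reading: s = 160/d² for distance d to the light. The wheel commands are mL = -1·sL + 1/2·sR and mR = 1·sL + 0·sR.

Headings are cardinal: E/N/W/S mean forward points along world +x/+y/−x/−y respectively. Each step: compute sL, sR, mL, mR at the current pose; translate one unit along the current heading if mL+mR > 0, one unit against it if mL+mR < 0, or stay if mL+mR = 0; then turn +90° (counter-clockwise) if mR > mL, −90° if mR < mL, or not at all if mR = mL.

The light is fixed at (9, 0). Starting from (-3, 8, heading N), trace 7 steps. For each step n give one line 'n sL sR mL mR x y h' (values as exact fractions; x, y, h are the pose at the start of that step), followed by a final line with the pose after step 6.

0 20/37 4/5 -26/185 20/37 -3 8 N
1 32/49 160/317 -6224/15533 32/49 -3 9 W
2 16/17 80/137 -1512/2329 16/17 -4 9 S
3 160/221 160/157 -7440/34697 160/221 -4 8 E
4 20/37 4/5 -26/185 20/37 -3 8 N
5 32/49 160/317 -6224/15533 32/49 -3 9 W
6 16/17 80/137 -1512/2329 16/17 -4 9 S
final -4 8 E

n=0: pose=(-3,8,N); sL=20/37, sR=4/5; mL=-26/185, mR=20/37; mL+mR=2/5 → advance +1; mR−mL=126/185 → turn +1·90°
n=1: pose=(-3,9,W); sL=32/49, sR=160/317; mL=-6224/15533, mR=32/49; mL+mR=80/317 → advance +1; mR−mL=16368/15533 → turn +1·90°
n=2: pose=(-4,9,S); sL=16/17, sR=80/137; mL=-1512/2329, mR=16/17; mL+mR=40/137 → advance +1; mR−mL=3704/2329 → turn +1·90°
n=3: pose=(-4,8,E); sL=160/221, sR=160/157; mL=-7440/34697, mR=160/221; mL+mR=80/157 → advance +1; mR−mL=32560/34697 → turn +1·90°
n=4: pose=(-3,8,N); sL=20/37, sR=4/5; mL=-26/185, mR=20/37; mL+mR=2/5 → advance +1; mR−mL=126/185 → turn +1·90°
n=5: pose=(-3,9,W); sL=32/49, sR=160/317; mL=-6224/15533, mR=32/49; mL+mR=80/317 → advance +1; mR−mL=16368/15533 → turn +1·90°
n=6: pose=(-4,9,S); sL=16/17, sR=80/137; mL=-1512/2329, mR=16/17; mL+mR=40/137 → advance +1; mR−mL=3704/2329 → turn +1·90°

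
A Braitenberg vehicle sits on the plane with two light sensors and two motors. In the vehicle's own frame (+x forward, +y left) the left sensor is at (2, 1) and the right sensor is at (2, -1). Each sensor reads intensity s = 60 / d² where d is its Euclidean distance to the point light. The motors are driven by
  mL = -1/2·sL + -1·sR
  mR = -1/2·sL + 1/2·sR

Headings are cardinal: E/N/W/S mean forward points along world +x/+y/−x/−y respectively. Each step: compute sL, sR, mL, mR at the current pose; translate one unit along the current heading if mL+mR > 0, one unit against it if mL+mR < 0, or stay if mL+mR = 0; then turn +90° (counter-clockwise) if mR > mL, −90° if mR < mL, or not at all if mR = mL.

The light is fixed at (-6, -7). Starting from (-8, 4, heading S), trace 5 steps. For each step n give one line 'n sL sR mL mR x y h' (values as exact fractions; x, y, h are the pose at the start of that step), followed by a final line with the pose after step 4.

0 30/41 2/3 -127/123 -4/123 -8 4 S
1 60/169 60/121 -13770/20449 1440/20449 -8 5 E
2 15/53 3/10 -117/265 9/1060 -9 5 N
3 12/25 60/169 -2514/4225 -264/4225 -9 4 W
4 30/41 2/3 -127/123 -4/123 -8 4 S
final -8 5 E

n=0: pose=(-8,4,S); sL=30/41, sR=2/3; mL=-127/123, mR=-4/123; mL+mR=-131/123 → advance -1; mR−mL=1 → turn +1·90°
n=1: pose=(-8,5,E); sL=60/169, sR=60/121; mL=-13770/20449, mR=1440/20449; mL+mR=-12330/20449 → advance -1; mR−mL=90/121 → turn +1·90°
n=2: pose=(-9,5,N); sL=15/53, sR=3/10; mL=-117/265, mR=9/1060; mL+mR=-459/1060 → advance -1; mR−mL=9/20 → turn +1·90°
n=3: pose=(-9,4,W); sL=12/25, sR=60/169; mL=-2514/4225, mR=-264/4225; mL+mR=-2778/4225 → advance -1; mR−mL=90/169 → turn +1·90°
n=4: pose=(-8,4,S); sL=30/41, sR=2/3; mL=-127/123, mR=-4/123; mL+mR=-131/123 → advance -1; mR−mL=1 → turn +1·90°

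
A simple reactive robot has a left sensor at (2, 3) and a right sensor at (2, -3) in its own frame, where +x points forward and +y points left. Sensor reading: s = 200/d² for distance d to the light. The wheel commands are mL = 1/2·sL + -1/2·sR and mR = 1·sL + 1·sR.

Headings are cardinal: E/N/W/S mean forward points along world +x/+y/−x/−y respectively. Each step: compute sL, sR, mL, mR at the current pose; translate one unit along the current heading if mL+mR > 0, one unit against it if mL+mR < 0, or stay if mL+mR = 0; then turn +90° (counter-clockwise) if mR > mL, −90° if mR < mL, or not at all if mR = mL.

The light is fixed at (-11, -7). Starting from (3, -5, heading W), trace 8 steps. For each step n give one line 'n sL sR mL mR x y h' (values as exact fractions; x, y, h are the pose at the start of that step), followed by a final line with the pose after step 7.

0 40/29 200/169 480/4901 12560/4901 3 -5 W
1 25/32 2 -39/64 89/32 2 -5 S
2 200/241 200/229 -1200/55189 94000/55189 2 -6 E
3 20/13 100/149 840/1937 4280/1937 3 -6 N
4 40/29 200/169 480/4901 12560/4901 3 -5 W
5 25/32 2 -39/64 89/32 2 -5 S
6 200/241 200/229 -1200/55189 94000/55189 2 -6 E
7 20/13 100/149 840/1937 4280/1937 3 -6 N
final 3 -5 W

n=0: pose=(3,-5,W); sL=40/29, sR=200/169; mL=480/4901, mR=12560/4901; mL+mR=13040/4901 → advance +1; mR−mL=12080/4901 → turn +1·90°
n=1: pose=(2,-5,S); sL=25/32, sR=2; mL=-39/64, mR=89/32; mL+mR=139/64 → advance +1; mR−mL=217/64 → turn +1·90°
n=2: pose=(2,-6,E); sL=200/241, sR=200/229; mL=-1200/55189, mR=94000/55189; mL+mR=92800/55189 → advance +1; mR−mL=95200/55189 → turn +1·90°
n=3: pose=(3,-6,N); sL=20/13, sR=100/149; mL=840/1937, mR=4280/1937; mL+mR=5120/1937 → advance +1; mR−mL=3440/1937 → turn +1·90°
n=4: pose=(3,-5,W); sL=40/29, sR=200/169; mL=480/4901, mR=12560/4901; mL+mR=13040/4901 → advance +1; mR−mL=12080/4901 → turn +1·90°
n=5: pose=(2,-5,S); sL=25/32, sR=2; mL=-39/64, mR=89/32; mL+mR=139/64 → advance +1; mR−mL=217/64 → turn +1·90°
n=6: pose=(2,-6,E); sL=200/241, sR=200/229; mL=-1200/55189, mR=94000/55189; mL+mR=92800/55189 → advance +1; mR−mL=95200/55189 → turn +1·90°
n=7: pose=(3,-6,N); sL=20/13, sR=100/149; mL=840/1937, mR=4280/1937; mL+mR=5120/1937 → advance +1; mR−mL=3440/1937 → turn +1·90°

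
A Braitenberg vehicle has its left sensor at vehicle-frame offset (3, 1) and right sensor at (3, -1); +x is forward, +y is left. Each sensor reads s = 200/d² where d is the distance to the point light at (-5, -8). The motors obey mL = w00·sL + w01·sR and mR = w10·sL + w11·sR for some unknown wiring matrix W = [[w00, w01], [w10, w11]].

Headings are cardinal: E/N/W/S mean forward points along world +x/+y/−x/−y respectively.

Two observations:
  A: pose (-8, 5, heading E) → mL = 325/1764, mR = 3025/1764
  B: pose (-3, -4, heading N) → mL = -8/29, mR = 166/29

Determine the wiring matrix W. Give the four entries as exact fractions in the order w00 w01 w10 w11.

-1/2 1/2 1 1/2

obs A: pose=(-8,5,E) → sL=50/49, sR=25/18, mL=325/1764, mR=3025/1764
obs B: pose=(-3,-4,N) → sL=4, sR=100/29, mL=-8/29, mR=166/29
sensor matrix S = [[50/49, 25/18], [4, 100/29]]; det S = -26050/12789
solve [mL_A; mL_B] = S·[w00; w01] and [mR_A; mR_B] = S·[w10; w11]:
  w00 = -1/2, w01 = 1/2, w10 = 1, w11 = 1/2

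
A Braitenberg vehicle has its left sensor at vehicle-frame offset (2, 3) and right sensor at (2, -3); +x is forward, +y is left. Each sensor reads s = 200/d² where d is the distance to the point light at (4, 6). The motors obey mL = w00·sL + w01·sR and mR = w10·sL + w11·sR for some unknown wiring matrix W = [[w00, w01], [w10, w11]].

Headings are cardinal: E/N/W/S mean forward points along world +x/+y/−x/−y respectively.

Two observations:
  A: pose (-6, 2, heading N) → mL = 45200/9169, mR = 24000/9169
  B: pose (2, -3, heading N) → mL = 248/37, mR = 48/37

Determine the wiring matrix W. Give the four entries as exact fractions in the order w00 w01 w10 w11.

1 1 -1 1

obs A: pose=(-6,2,N) → sL=200/173, sR=200/53, mL=45200/9169, mR=24000/9169
obs B: pose=(2,-3,N) → sL=100/37, sR=4, mL=248/37, mR=48/37
sensor matrix S = [[200/173, 200/53], [100/37, 4]]; det S = -1891200/339253
solve [mL_A; mL_B] = S·[w00; w01] and [mR_A; mR_B] = S·[w10; w11]:
  w00 = 1, w01 = 1, w10 = -1, w11 = 1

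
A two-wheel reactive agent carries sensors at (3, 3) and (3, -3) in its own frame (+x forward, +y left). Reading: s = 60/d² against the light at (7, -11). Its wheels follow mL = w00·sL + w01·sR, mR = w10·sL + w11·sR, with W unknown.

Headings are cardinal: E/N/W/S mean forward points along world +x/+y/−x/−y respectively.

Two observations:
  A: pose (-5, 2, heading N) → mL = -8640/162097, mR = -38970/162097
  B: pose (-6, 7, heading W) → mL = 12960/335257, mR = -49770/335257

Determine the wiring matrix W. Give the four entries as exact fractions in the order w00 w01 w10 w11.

obs A: pose=(-5,2,N) → sL=60/481, sR=60/337, mL=-8640/162097, mR=-38970/162097
obs B: pose=(-6,7,W) → sL=60/481, sR=60/697, mL=12960/335257, mR=-49770/335257
sensor matrix S = [[60/481, 60/337], [60/481, 60/697]]; det S = -1296000/112981609
solve [mL_A; mL_B] = S·[w00; w01] and [mR_A; mR_B] = S·[w10; w11]:
  w00 = 1, w01 = -1, w10 = -1/2, w11 = -1

1 -1 -1/2 -1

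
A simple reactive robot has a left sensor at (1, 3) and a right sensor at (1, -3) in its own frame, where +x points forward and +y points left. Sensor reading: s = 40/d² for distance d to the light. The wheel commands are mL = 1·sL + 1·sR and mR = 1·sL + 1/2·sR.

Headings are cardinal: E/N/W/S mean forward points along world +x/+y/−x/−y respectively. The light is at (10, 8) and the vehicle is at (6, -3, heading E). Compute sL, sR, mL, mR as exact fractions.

left sensor world pos  = (7, 0); dL² = 73
right sensor world pos = (7, -6); dR² = 205
sL = 40/73 = 40/73
sR = 40/205 = 8/41
mL = 1·sL + 1·sR = 2224/2993
mR = 1·sL + 1/2·sR = 1932/2993

40/73 8/41 2224/2993 1932/2993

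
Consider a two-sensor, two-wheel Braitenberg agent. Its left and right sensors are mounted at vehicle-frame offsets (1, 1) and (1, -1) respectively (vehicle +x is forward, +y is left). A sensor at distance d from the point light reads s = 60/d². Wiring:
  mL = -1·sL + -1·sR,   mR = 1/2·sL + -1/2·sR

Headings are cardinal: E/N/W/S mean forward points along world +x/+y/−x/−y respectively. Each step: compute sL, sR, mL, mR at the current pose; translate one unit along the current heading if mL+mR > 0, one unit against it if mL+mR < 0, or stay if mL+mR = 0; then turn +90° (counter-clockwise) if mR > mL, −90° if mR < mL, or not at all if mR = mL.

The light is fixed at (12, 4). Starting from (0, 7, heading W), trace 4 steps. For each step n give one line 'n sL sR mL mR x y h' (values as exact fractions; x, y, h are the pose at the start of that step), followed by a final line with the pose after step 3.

0 60/173 12/37 -4296/6401 72/6401 0 7 W
1 15/26 15/37 -945/962 165/1924 1 7 S
2 12/25 60/109 -2808/2725 -96/2725 1 8 E
3 30/97 30/73 -5100/7081 -360/7081 0 8 N
final 0 7 W

n=0: pose=(0,7,W); sL=60/173, sR=12/37; mL=-4296/6401, mR=72/6401; mL+mR=-4224/6401 → advance -1; mR−mL=4368/6401 → turn +1·90°
n=1: pose=(1,7,S); sL=15/26, sR=15/37; mL=-945/962, mR=165/1924; mL+mR=-1725/1924 → advance -1; mR−mL=2055/1924 → turn +1·90°
n=2: pose=(1,8,E); sL=12/25, sR=60/109; mL=-2808/2725, mR=-96/2725; mL+mR=-2904/2725 → advance -1; mR−mL=2712/2725 → turn +1·90°
n=3: pose=(0,8,N); sL=30/97, sR=30/73; mL=-5100/7081, mR=-360/7081; mL+mR=-5460/7081 → advance -1; mR−mL=4740/7081 → turn +1·90°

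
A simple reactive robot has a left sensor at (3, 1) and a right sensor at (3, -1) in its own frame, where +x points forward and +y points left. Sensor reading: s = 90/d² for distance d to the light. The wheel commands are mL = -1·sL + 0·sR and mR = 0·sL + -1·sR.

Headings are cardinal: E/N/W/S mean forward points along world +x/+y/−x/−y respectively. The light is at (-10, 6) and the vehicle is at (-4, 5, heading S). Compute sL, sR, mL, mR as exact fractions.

18/13 90/41 -18/13 -90/41

left sensor world pos  = (-3, 2); dL² = 65
right sensor world pos = (-5, 2); dR² = 41
sL = 90/65 = 18/13
sR = 90/41 = 90/41
mL = -1·sL + 0·sR = -18/13
mR = 0·sL + -1·sR = -90/41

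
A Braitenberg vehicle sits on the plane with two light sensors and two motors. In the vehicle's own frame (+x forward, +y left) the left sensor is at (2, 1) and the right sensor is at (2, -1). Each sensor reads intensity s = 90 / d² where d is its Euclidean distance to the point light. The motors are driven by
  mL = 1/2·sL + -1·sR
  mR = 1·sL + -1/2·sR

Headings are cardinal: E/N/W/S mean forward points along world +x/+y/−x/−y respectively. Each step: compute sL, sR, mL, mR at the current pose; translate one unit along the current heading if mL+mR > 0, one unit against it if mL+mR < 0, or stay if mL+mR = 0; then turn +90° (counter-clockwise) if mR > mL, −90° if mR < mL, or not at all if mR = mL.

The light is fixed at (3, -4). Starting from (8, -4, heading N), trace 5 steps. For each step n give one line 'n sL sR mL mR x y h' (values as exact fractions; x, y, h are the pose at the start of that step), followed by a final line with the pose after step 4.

n=0: pose=(8,-4,N); sL=9/2, sR=9/4; mL=0, mR=27/8; mL+mR=27/8 → advance +1; mR−mL=27/8 → turn +1·90°
n=1: pose=(8,-3,W); sL=10, sR=90/13; mL=-25/13, mR=85/13; mL+mR=60/13 → advance +1; mR−mL=110/13 → turn +1·90°
n=2: pose=(7,-3,S); sL=45/13, sR=9; mL=-189/26, mR=-27/26; mL+mR=-108/13 → advance -1; mR−mL=81/13 → turn +1·90°
n=3: pose=(7,-2,E); sL=2, sR=90/37; mL=-53/37, mR=29/37; mL+mR=-24/37 → advance -1; mR−mL=82/37 → turn +1·90°
n=4: pose=(6,-2,N); sL=9/2, sR=45/16; mL=-9/16, mR=99/32; mL+mR=81/32 → advance +1; mR−mL=117/32 → turn +1·90°

0 9/2 9/4 0 27/8 8 -4 N
1 10 90/13 -25/13 85/13 8 -3 W
2 45/13 9 -189/26 -27/26 7 -3 S
3 2 90/37 -53/37 29/37 7 -2 E
4 9/2 45/16 -9/16 99/32 6 -2 N
final 6 -1 W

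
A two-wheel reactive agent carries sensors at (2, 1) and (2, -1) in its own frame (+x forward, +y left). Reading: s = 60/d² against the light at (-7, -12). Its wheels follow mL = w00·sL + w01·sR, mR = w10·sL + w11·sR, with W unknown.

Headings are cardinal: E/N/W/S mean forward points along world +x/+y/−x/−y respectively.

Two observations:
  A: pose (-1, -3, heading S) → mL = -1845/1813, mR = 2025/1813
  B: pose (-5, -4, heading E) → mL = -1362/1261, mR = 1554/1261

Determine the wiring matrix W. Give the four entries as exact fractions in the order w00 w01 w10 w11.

-1 -1/2 1/2 1

obs A: pose=(-1,-3,S) → sL=30/49, sR=30/37, mL=-1845/1813, mR=2025/1813
obs B: pose=(-5,-4,E) → sL=60/97, sR=12/13, mL=-1362/1261, mR=1554/1261
sensor matrix S = [[30/49, 30/37], [60/97, 12/13]]; det S = 145440/2286193
solve [mL_A; mL_B] = S·[w00; w01] and [mR_A; mR_B] = S·[w10; w11]:
  w00 = -1, w01 = -1/2, w10 = 1/2, w11 = 1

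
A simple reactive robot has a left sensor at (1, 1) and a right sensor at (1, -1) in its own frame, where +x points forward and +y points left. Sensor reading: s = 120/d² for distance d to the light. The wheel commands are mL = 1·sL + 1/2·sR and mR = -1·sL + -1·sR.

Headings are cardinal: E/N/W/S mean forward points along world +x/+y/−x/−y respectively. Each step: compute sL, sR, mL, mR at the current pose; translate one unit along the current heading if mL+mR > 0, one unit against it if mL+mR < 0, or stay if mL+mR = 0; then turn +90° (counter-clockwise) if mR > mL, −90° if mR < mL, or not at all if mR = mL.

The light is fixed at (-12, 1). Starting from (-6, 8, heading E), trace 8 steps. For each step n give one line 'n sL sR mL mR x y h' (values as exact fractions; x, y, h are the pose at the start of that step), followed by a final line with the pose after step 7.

n=0: pose=(-6,8,E); sL=120/113, sR=24/17; mL=3396/1921, mR=-4752/1921; mL+mR=-12/17 → advance -1; mR−mL=-8148/1921 → turn -1·90°
n=1: pose=(-7,8,S); sL=5/3, sR=30/13; mL=110/39, mR=-155/39; mL+mR=-15/13 → advance -1; mR−mL=-265/39 → turn -1·90°
n=2: pose=(-7,9,W); sL=24/13, sR=120/97; mL=3108/1261, mR=-3888/1261; mL+mR=-60/97 → advance -1; mR−mL=-6996/1261 → turn -1·90°
n=3: pose=(-6,9,N); sL=60/53, sR=12/13; mL=1098/689, mR=-1416/689; mL+mR=-6/13 → advance -1; mR−mL=-2514/689 → turn -1·90°
n=4: pose=(-6,8,E); sL=120/113, sR=24/17; mL=3396/1921, mR=-4752/1921; mL+mR=-12/17 → advance -1; mR−mL=-8148/1921 → turn -1·90°
n=5: pose=(-7,8,S); sL=5/3, sR=30/13; mL=110/39, mR=-155/39; mL+mR=-15/13 → advance -1; mR−mL=-265/39 → turn -1·90°
n=6: pose=(-7,9,W); sL=24/13, sR=120/97; mL=3108/1261, mR=-3888/1261; mL+mR=-60/97 → advance -1; mR−mL=-6996/1261 → turn -1·90°
n=7: pose=(-6,9,N); sL=60/53, sR=12/13; mL=1098/689, mR=-1416/689; mL+mR=-6/13 → advance -1; mR−mL=-2514/689 → turn -1·90°

0 120/113 24/17 3396/1921 -4752/1921 -6 8 E
1 5/3 30/13 110/39 -155/39 -7 8 S
2 24/13 120/97 3108/1261 -3888/1261 -7 9 W
3 60/53 12/13 1098/689 -1416/689 -6 9 N
4 120/113 24/17 3396/1921 -4752/1921 -6 8 E
5 5/3 30/13 110/39 -155/39 -7 8 S
6 24/13 120/97 3108/1261 -3888/1261 -7 9 W
7 60/53 12/13 1098/689 -1416/689 -6 9 N
final -6 8 E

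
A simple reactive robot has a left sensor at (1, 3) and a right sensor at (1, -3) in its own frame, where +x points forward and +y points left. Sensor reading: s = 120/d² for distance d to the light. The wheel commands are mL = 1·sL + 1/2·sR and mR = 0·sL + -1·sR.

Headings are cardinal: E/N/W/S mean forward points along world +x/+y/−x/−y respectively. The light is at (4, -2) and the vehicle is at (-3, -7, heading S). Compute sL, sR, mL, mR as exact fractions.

30/13 15/17 1215/442 -15/17

left sensor world pos  = (0, -8); dL² = 52
right sensor world pos = (-6, -8); dR² = 136
sL = 120/52 = 30/13
sR = 120/136 = 15/17
mL = 1·sL + 1/2·sR = 1215/442
mR = 0·sL + -1·sR = -15/17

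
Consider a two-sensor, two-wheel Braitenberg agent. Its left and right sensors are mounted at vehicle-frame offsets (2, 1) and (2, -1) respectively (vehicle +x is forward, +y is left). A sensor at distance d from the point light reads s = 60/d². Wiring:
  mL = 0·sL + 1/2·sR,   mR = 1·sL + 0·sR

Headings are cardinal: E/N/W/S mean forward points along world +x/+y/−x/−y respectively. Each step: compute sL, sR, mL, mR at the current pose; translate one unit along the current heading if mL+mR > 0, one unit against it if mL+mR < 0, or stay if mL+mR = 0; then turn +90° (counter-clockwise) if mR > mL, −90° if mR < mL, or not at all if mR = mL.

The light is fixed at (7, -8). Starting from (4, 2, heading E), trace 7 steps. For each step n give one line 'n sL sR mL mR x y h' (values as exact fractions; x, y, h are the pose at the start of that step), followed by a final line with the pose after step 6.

0 30/61 30/41 15/41 30/61 4 2 E
1 20/51 12/29 6/29 20/51 5 2 N
2 15/29 3/8 3/16 15/29 5 3 W
3 12/17 60/97 30/97 12/17 4 3 S
4 30/61 30/41 15/41 30/61 4 2 E
5 20/51 12/29 6/29 20/51 5 2 N
6 15/29 3/8 3/16 15/29 5 3 W
final 4 3 S

n=0: pose=(4,2,E); sL=30/61, sR=30/41; mL=15/41, mR=30/61; mL+mR=2145/2501 → advance +1; mR−mL=315/2501 → turn +1·90°
n=1: pose=(5,2,N); sL=20/51, sR=12/29; mL=6/29, mR=20/51; mL+mR=886/1479 → advance +1; mR−mL=274/1479 → turn +1·90°
n=2: pose=(5,3,W); sL=15/29, sR=3/8; mL=3/16, mR=15/29; mL+mR=327/464 → advance +1; mR−mL=153/464 → turn +1·90°
n=3: pose=(4,3,S); sL=12/17, sR=60/97; mL=30/97, mR=12/17; mL+mR=1674/1649 → advance +1; mR−mL=654/1649 → turn +1·90°
n=4: pose=(4,2,E); sL=30/61, sR=30/41; mL=15/41, mR=30/61; mL+mR=2145/2501 → advance +1; mR−mL=315/2501 → turn +1·90°
n=5: pose=(5,2,N); sL=20/51, sR=12/29; mL=6/29, mR=20/51; mL+mR=886/1479 → advance +1; mR−mL=274/1479 → turn +1·90°
n=6: pose=(5,3,W); sL=15/29, sR=3/8; mL=3/16, mR=15/29; mL+mR=327/464 → advance +1; mR−mL=153/464 → turn +1·90°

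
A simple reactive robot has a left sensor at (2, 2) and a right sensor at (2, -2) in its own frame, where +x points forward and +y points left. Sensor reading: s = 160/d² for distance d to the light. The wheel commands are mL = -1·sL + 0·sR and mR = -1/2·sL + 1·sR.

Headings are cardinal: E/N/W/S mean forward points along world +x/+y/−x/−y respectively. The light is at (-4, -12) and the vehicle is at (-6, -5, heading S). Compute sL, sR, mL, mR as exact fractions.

32/5 160/41 -32/5 144/205

left sensor world pos  = (-4, -7); dL² = 25
right sensor world pos = (-8, -7); dR² = 41
sL = 160/25 = 32/5
sR = 160/41 = 160/41
mL = -1·sL + 0·sR = -32/5
mR = -1/2·sL + 1·sR = 144/205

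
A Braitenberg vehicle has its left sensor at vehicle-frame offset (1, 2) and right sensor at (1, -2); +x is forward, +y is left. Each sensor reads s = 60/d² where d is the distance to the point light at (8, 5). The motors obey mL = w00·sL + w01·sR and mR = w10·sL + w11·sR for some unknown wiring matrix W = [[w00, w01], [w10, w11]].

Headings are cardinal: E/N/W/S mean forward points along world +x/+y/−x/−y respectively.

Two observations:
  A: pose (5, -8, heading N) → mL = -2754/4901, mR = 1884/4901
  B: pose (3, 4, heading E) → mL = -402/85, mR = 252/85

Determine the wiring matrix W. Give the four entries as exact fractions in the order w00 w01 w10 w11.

-1 -1/2 1/2 1/2

obs A: pose=(5,-8,N) → sL=60/169, sR=12/29, mL=-2754/4901, mR=1884/4901
obs B: pose=(3,4,E) → sL=60/17, sR=12/5, mL=-402/85, mR=252/85
sensor matrix S = [[60/169, 12/29], [60/17, 12/5]]; det S = -50688/83317
solve [mL_A; mL_B] = S·[w00; w01] and [mR_A; mR_B] = S·[w10; w11]:
  w00 = -1, w01 = -1/2, w10 = 1/2, w11 = 1/2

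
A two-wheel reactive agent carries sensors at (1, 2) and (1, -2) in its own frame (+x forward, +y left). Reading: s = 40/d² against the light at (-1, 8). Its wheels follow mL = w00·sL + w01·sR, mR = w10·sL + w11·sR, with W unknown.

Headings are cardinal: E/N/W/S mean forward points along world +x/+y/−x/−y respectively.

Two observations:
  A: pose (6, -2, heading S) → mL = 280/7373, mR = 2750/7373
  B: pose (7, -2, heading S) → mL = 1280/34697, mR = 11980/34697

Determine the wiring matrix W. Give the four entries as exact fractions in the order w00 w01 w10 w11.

obs A: pose=(6,-2,S) → sL=20/101, sR=20/73, mL=280/7373, mR=2750/7373
obs B: pose=(7,-2,S) → sL=40/221, sR=40/157, mL=1280/34697, mR=11980/34697
sensor matrix S = [[20/101, 20/73], [40/221, 40/157]]; det S = 220800/255820981
solve [mL_A; mL_B] = S·[w00; w01] and [mR_A; mR_B] = S·[w10; w11]:
  w00 = -1/2, w01 = 1/2, w10 = 1/2, w11 = 1

-1/2 1/2 1/2 1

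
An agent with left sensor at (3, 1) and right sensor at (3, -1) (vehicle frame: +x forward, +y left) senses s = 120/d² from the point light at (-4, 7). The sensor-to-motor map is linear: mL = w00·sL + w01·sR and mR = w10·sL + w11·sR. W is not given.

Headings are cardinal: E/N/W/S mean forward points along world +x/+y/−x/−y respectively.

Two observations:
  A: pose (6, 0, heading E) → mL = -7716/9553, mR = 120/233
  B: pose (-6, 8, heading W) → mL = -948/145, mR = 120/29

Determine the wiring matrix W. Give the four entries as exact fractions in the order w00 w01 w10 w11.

obs A: pose=(6,0,E) → sL=24/41, sR=120/233, mL=-7716/9553, mR=120/233
obs B: pose=(-6,8,W) → sL=24/5, sR=120/29, mL=-948/145, mR=120/29
sensor matrix S = [[24/41, 120/233], [24/5, 120/29]]; det S = -13824/277037
solve [mL_A; mL_B] = S·[w00; w01] and [mR_A; mR_B] = S·[w10; w11]:
  w00 = -1/2, w01 = -1, w10 = 0, w11 = 1

-1/2 -1 0 1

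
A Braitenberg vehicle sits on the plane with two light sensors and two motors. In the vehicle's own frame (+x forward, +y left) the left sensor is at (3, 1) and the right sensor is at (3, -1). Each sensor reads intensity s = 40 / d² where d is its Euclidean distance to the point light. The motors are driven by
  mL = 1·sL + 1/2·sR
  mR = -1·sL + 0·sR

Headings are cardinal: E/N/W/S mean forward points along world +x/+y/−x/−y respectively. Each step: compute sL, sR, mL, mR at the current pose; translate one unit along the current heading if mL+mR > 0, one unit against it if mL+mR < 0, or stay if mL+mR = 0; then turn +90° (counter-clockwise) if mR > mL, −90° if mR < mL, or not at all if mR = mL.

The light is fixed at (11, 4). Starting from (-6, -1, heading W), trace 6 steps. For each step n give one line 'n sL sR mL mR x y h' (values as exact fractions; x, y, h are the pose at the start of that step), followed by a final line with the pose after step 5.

0 10/109 5/52 1585/11336 -10/109 -6 -1 W
1 8/73 40/293 3804/21389 -8/73 -7 -1 N
2 20/117 4/25 734/2925 -20/117 -7 0 E
3 8/61 40/373 4204/22753 -8/61 -6 0 S
4 10/109 5/52 1585/11336 -10/109 -6 -1 W
5 8/73 40/293 3804/21389 -8/73 -7 -1 N
final -7 0 E

n=0: pose=(-6,-1,W); sL=10/109, sR=5/52; mL=1585/11336, mR=-10/109; mL+mR=5/104 → advance +1; mR−mL=-2625/11336 → turn -1·90°
n=1: pose=(-7,-1,N); sL=8/73, sR=40/293; mL=3804/21389, mR=-8/73; mL+mR=20/293 → advance +1; mR−mL=-6148/21389 → turn -1·90°
n=2: pose=(-7,0,E); sL=20/117, sR=4/25; mL=734/2925, mR=-20/117; mL+mR=2/25 → advance +1; mR−mL=-1234/2925 → turn -1·90°
n=3: pose=(-6,0,S); sL=8/61, sR=40/373; mL=4204/22753, mR=-8/61; mL+mR=20/373 → advance +1; mR−mL=-7188/22753 → turn -1·90°
n=4: pose=(-6,-1,W); sL=10/109, sR=5/52; mL=1585/11336, mR=-10/109; mL+mR=5/104 → advance +1; mR−mL=-2625/11336 → turn -1·90°
n=5: pose=(-7,-1,N); sL=8/73, sR=40/293; mL=3804/21389, mR=-8/73; mL+mR=20/293 → advance +1; mR−mL=-6148/21389 → turn -1·90°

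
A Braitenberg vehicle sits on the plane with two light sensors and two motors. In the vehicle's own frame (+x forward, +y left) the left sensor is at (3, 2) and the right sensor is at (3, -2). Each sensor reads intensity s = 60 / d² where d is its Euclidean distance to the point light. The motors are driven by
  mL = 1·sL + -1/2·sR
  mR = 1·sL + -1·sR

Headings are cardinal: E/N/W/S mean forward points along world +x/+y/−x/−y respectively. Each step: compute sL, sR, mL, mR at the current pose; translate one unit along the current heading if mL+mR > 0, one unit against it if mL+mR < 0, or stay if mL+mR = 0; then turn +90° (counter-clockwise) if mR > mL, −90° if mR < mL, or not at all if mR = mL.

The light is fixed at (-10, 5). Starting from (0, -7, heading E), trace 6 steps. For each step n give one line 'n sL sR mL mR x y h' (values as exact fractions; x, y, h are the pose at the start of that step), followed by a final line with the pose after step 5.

0 60/269 12/73 2766/19637 1152/19637 0 -7 E
1 30/197 10/51 545/10047 -440/10047 1 -7 S
2 60/289 12/37 486/10693 -1248/10693 1 -8 W
3 3/10 15/74 147/740 18/185 2 -8 N
4 12/65 60/421 3102/27365 1152/27365 2 -7 E
5 2/15 30/173 121/2595 -104/2595 3 -7 S
final 3 -8 W

n=0: pose=(0,-7,E); sL=60/269, sR=12/73; mL=2766/19637, mR=1152/19637; mL+mR=3918/19637 → advance +1; mR−mL=-6/73 → turn -1·90°
n=1: pose=(1,-7,S); sL=30/197, sR=10/51; mL=545/10047, mR=-440/10047; mL+mR=35/3349 → advance +1; mR−mL=-5/51 → turn -1·90°
n=2: pose=(1,-8,W); sL=60/289, sR=12/37; mL=486/10693, mR=-1248/10693; mL+mR=-762/10693 → advance -1; mR−mL=-6/37 → turn -1·90°
n=3: pose=(2,-8,N); sL=3/10, sR=15/74; mL=147/740, mR=18/185; mL+mR=219/740 → advance +1; mR−mL=-15/148 → turn -1·90°
n=4: pose=(2,-7,E); sL=12/65, sR=60/421; mL=3102/27365, mR=1152/27365; mL+mR=4254/27365 → advance +1; mR−mL=-30/421 → turn -1·90°
n=5: pose=(3,-7,S); sL=2/15, sR=30/173; mL=121/2595, mR=-104/2595; mL+mR=17/2595 → advance +1; mR−mL=-15/173 → turn -1·90°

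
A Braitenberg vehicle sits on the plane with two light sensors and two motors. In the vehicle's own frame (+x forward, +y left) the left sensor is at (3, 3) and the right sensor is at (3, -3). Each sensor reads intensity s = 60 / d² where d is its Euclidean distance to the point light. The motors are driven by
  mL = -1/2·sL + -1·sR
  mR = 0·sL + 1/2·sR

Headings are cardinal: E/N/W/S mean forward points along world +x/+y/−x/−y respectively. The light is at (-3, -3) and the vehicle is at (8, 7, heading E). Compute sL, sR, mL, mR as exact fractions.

12/73 12/49 -1170/3577 6/49

left sensor world pos  = (11, 10); dL² = 365
right sensor world pos = (11, 4); dR² = 245
sL = 60/365 = 12/73
sR = 60/245 = 12/49
mL = -1/2·sL + -1·sR = -1170/3577
mR = 0·sL + 1/2·sR = 6/49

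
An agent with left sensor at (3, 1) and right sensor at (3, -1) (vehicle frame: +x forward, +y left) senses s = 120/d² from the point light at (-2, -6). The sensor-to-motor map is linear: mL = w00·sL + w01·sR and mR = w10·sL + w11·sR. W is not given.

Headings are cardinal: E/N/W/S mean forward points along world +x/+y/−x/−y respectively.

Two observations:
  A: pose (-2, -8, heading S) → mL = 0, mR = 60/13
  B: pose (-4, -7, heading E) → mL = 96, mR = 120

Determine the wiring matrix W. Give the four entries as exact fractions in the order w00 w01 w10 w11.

obs A: pose=(-2,-8,S) → sL=60/13, sR=60/13, mL=0, mR=60/13
obs B: pose=(-4,-7,E) → sL=120, sR=24, mL=96, mR=120
sensor matrix S = [[60/13, 60/13], [120, 24]]; det S = -5760/13
solve [mL_A; mL_B] = S·[w00; w01] and [mR_A; mR_B] = S·[w10; w11]:
  w00 = 1, w01 = -1, w10 = 1, w11 = 0

1 -1 1 0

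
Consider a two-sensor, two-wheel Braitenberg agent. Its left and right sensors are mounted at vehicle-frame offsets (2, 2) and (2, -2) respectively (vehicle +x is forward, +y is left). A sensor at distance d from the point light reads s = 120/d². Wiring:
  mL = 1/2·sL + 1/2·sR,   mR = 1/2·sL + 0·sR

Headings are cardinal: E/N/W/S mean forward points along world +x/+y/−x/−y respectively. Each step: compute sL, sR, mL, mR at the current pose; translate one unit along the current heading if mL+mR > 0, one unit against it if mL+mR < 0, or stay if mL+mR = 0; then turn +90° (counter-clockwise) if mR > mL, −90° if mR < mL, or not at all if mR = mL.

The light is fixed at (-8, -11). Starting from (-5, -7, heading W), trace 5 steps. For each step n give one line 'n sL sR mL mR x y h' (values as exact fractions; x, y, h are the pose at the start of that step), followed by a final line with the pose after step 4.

n=0: pose=(-5,-7,W); sL=24, sR=120/37; mL=504/37, mR=12; mL+mR=948/37 → advance +1; mR−mL=-60/37 → turn -1·90°
n=1: pose=(-6,-7,N); sL=10/3, sR=30/13; mL=110/39, mR=5/3; mL+mR=175/39 → advance +1; mR−mL=-15/13 → turn -1·90°
n=2: pose=(-6,-6,E); sL=24/13, sR=24/5; mL=216/65, mR=12/13; mL+mR=276/65 → advance +1; mR−mL=-12/5 → turn -1·90°
n=3: pose=(-5,-6,S); sL=60/17, sR=12; mL=132/17, mR=30/17; mL+mR=162/17 → advance +1; mR−mL=-6 → turn -1·90°
n=4: pose=(-5,-7,W); sL=24, sR=120/37; mL=504/37, mR=12; mL+mR=948/37 → advance +1; mR−mL=-60/37 → turn -1·90°

0 24 120/37 504/37 12 -5 -7 W
1 10/3 30/13 110/39 5/3 -6 -7 N
2 24/13 24/5 216/65 12/13 -6 -6 E
3 60/17 12 132/17 30/17 -5 -6 S
4 24 120/37 504/37 12 -5 -7 W
final -6 -7 N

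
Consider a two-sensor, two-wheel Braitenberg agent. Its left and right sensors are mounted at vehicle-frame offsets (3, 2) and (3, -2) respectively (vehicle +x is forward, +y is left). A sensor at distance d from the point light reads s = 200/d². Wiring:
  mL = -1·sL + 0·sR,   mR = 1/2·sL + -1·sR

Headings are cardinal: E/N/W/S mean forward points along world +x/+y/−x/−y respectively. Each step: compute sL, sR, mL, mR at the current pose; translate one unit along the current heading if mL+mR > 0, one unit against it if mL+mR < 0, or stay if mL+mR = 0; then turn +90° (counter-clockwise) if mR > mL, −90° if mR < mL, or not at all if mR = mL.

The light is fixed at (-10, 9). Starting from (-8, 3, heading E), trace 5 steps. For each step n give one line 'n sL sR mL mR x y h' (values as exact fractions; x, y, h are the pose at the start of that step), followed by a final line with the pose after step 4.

0 200/41 200/89 -200/41 700/3649 -8 3 E
1 20 100/9 -20 -10/9 -9 3 N
2 40/17 200/29 -40/17 -2820/493 -9 2 W
3 25/2 25/4 -25/2 0 -8 2 N
4 200/101 200/37 -200/101 -16500/3737 -8 1 W
final -7 1 N

n=0: pose=(-8,3,E); sL=200/41, sR=200/89; mL=-200/41, mR=700/3649; mL+mR=-17100/3649 → advance -1; mR−mL=18500/3649 → turn +1·90°
n=1: pose=(-9,3,N); sL=20, sR=100/9; mL=-20, mR=-10/9; mL+mR=-190/9 → advance -1; mR−mL=170/9 → turn +1·90°
n=2: pose=(-9,2,W); sL=40/17, sR=200/29; mL=-40/17, mR=-2820/493; mL+mR=-3980/493 → advance -1; mR−mL=-1660/493 → turn -1·90°
n=3: pose=(-8,2,N); sL=25/2, sR=25/4; mL=-25/2, mR=0; mL+mR=-25/2 → advance -1; mR−mL=25/2 → turn +1·90°
n=4: pose=(-8,1,W); sL=200/101, sR=200/37; mL=-200/101, mR=-16500/3737; mL+mR=-23900/3737 → advance -1; mR−mL=-9100/3737 → turn -1·90°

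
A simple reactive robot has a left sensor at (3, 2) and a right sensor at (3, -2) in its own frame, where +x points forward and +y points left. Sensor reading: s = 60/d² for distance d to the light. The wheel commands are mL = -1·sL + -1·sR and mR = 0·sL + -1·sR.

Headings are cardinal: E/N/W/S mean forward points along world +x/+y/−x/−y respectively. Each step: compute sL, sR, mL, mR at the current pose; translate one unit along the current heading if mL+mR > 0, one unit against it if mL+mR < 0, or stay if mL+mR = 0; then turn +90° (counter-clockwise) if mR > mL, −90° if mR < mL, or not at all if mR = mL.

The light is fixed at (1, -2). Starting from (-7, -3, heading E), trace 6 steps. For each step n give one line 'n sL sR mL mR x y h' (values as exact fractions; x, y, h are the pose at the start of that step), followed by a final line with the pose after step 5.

0 30/13 30/17 -900/221 -30/17 -7 -3 E
1 12/25 60/53 -2136/1325 -60/53 -8 -3 N
2 3/8 5/12 -19/24 -5/12 -8 -4 W
3 60/61 12/25 -2232/1525 -12/25 -7 -4 S
4 30/13 30/17 -900/221 -30/17 -7 -3 E
5 12/25 60/53 -2136/1325 -60/53 -8 -3 N
final -8 -4 W

n=0: pose=(-7,-3,E); sL=30/13, sR=30/17; mL=-900/221, mR=-30/17; mL+mR=-1290/221 → advance -1; mR−mL=30/13 → turn +1·90°
n=1: pose=(-8,-3,N); sL=12/25, sR=60/53; mL=-2136/1325, mR=-60/53; mL+mR=-3636/1325 → advance -1; mR−mL=12/25 → turn +1·90°
n=2: pose=(-8,-4,W); sL=3/8, sR=5/12; mL=-19/24, mR=-5/12; mL+mR=-29/24 → advance -1; mR−mL=3/8 → turn +1·90°
n=3: pose=(-7,-4,S); sL=60/61, sR=12/25; mL=-2232/1525, mR=-12/25; mL+mR=-2964/1525 → advance -1; mR−mL=60/61 → turn +1·90°
n=4: pose=(-7,-3,E); sL=30/13, sR=30/17; mL=-900/221, mR=-30/17; mL+mR=-1290/221 → advance -1; mR−mL=30/13 → turn +1·90°
n=5: pose=(-8,-3,N); sL=12/25, sR=60/53; mL=-2136/1325, mR=-60/53; mL+mR=-3636/1325 → advance -1; mR−mL=12/25 → turn +1·90°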